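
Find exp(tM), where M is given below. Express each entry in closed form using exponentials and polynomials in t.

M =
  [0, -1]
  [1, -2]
e^{tM} =
  [t*exp(-t) + exp(-t), -t*exp(-t)]
  [t*exp(-t), -t*exp(-t) + exp(-t)]

Strategy: write M = P · J · P⁻¹ where J is a Jordan canonical form, so e^{tM} = P · e^{tJ} · P⁻¹, and e^{tJ} can be computed block-by-block.

M has Jordan form
J =
  [-1,  1]
  [ 0, -1]
(up to reordering of blocks).

Per-block formulas:
  For a 2×2 Jordan block J_2(-1): exp(t · J_2(-1)) = e^(-1t)·(I + t·N), where N is the 2×2 nilpotent shift.

After assembling e^{tJ} and conjugating by P, we get:

e^{tM} =
  [t*exp(-t) + exp(-t), -t*exp(-t)]
  [t*exp(-t), -t*exp(-t) + exp(-t)]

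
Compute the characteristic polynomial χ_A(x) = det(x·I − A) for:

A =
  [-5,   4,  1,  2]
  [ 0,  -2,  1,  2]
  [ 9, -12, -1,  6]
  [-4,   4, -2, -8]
x^4 + 16*x^3 + 96*x^2 + 256*x + 256

Expanding det(x·I − A) (e.g. by cofactor expansion or by noting that A is similar to its Jordan form J, which has the same characteristic polynomial as A) gives
  χ_A(x) = x^4 + 16*x^3 + 96*x^2 + 256*x + 256
which factors as (x + 4)^4. The eigenvalues (with algebraic multiplicities) are λ = -4 with multiplicity 4.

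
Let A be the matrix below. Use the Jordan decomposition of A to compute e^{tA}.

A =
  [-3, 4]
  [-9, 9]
e^{tA} =
  [-6*t*exp(3*t) + exp(3*t), 4*t*exp(3*t)]
  [-9*t*exp(3*t), 6*t*exp(3*t) + exp(3*t)]

Strategy: write A = P · J · P⁻¹ where J is a Jordan canonical form, so e^{tA} = P · e^{tJ} · P⁻¹, and e^{tJ} can be computed block-by-block.

A has Jordan form
J =
  [3, 1]
  [0, 3]
(up to reordering of blocks).

Per-block formulas:
  For a 2×2 Jordan block J_2(3): exp(t · J_2(3)) = e^(3t)·(I + t·N), where N is the 2×2 nilpotent shift.

After assembling e^{tJ} and conjugating by P, we get:

e^{tA} =
  [-6*t*exp(3*t) + exp(3*t), 4*t*exp(3*t)]
  [-9*t*exp(3*t), 6*t*exp(3*t) + exp(3*t)]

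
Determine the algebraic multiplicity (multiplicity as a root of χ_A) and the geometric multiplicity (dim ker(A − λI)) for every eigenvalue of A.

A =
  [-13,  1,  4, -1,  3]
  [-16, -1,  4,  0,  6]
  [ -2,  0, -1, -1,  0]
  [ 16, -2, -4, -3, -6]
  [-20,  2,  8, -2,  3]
λ = -3: alg = 5, geom = 3

Step 1 — factor the characteristic polynomial to read off the algebraic multiplicities:
  χ_A(x) = (x + 3)^5

Step 2 — compute geometric multiplicities via the rank-nullity identity g(λ) = n − rank(A − λI):
  rank(A − (-3)·I) = 2, so dim ker(A − (-3)·I) = n − 2 = 3

Summary:
  λ = -3: algebraic multiplicity = 5, geometric multiplicity = 3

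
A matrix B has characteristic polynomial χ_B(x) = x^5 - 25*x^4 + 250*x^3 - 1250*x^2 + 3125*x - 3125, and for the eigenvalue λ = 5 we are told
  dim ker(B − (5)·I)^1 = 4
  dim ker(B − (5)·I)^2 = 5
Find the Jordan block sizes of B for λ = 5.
Block sizes for λ = 5: [2, 1, 1, 1]

From the dimensions of kernels of powers, the number of Jordan blocks of size at least j is d_j − d_{j−1} where d_j = dim ker(N^j) (with d_0 = 0). Computing the differences gives [4, 1].
The number of blocks of size exactly k is (#blocks of size ≥ k) − (#blocks of size ≥ k + 1), so the partition is: 3 block(s) of size 1, 1 block(s) of size 2.
In nonincreasing order the block sizes are [2, 1, 1, 1].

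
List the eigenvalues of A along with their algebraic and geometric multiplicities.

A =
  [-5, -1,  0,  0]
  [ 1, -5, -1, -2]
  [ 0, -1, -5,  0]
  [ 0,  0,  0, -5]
λ = -5: alg = 4, geom = 2

Step 1 — factor the characteristic polynomial to read off the algebraic multiplicities:
  χ_A(x) = (x + 5)^4

Step 2 — compute geometric multiplicities via the rank-nullity identity g(λ) = n − rank(A − λI):
  rank(A − (-5)·I) = 2, so dim ker(A − (-5)·I) = n − 2 = 2

Summary:
  λ = -5: algebraic multiplicity = 4, geometric multiplicity = 2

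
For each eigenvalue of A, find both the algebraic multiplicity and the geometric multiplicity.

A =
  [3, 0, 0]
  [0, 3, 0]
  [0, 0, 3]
λ = 3: alg = 3, geom = 3

Step 1 — factor the characteristic polynomial to read off the algebraic multiplicities:
  χ_A(x) = (x - 3)^3

Step 2 — compute geometric multiplicities via the rank-nullity identity g(λ) = n − rank(A − λI):
  rank(A − (3)·I) = 0, so dim ker(A − (3)·I) = n − 0 = 3

Summary:
  λ = 3: algebraic multiplicity = 3, geometric multiplicity = 3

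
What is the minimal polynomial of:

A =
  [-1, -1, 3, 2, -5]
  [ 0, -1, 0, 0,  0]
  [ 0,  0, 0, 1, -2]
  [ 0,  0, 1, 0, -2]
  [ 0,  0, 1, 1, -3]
x^2 + 2*x + 1

The characteristic polynomial is χ_A(x) = (x + 1)^5, so the eigenvalues are known. The minimal polynomial is
  m_A(x) = Π_λ (x − λ)^{k_λ}
where k_λ is the size of the *largest* Jordan block for λ (equivalently, the smallest k with (A − λI)^k v = 0 for every generalised eigenvector v of λ).

  λ = -1: largest Jordan block has size 2, contributing (x + 1)^2

So m_A(x) = (x + 1)^2 = x^2 + 2*x + 1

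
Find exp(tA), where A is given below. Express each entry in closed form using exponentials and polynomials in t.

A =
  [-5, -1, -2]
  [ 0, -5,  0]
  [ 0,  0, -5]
e^{tA} =
  [exp(-5*t), -t*exp(-5*t), -2*t*exp(-5*t)]
  [0, exp(-5*t), 0]
  [0, 0, exp(-5*t)]

Strategy: write A = P · J · P⁻¹ where J is a Jordan canonical form, so e^{tA} = P · e^{tJ} · P⁻¹, and e^{tJ} can be computed block-by-block.

A has Jordan form
J =
  [-5,  1,  0]
  [ 0, -5,  0]
  [ 0,  0, -5]
(up to reordering of blocks).

Per-block formulas:
  For a 2×2 Jordan block J_2(-5): exp(t · J_2(-5)) = e^(-5t)·(I + t·N), where N is the 2×2 nilpotent shift.
  For a 1×1 block at λ = -5: exp(t · [-5]) = [e^(-5t)].

After assembling e^{tJ} and conjugating by P, we get:

e^{tA} =
  [exp(-5*t), -t*exp(-5*t), -2*t*exp(-5*t)]
  [0, exp(-5*t), 0]
  [0, 0, exp(-5*t)]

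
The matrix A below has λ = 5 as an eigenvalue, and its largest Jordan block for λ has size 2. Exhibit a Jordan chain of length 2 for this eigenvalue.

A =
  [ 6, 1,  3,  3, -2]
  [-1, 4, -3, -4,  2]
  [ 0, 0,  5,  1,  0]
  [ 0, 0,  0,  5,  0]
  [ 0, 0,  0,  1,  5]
A Jordan chain for λ = 5 of length 2:
v_1 = (1, -1, 0, 0, 0)ᵀ
v_2 = (1, 0, 0, 0, 0)ᵀ

Let N = A − (5)·I. We want v_2 with N^2 v_2 = 0 but N^1 v_2 ≠ 0; then v_{j-1} := N · v_j for j = 2, …, 2.

Pick v_2 = (1, 0, 0, 0, 0)ᵀ.
Then v_1 = N · v_2 = (1, -1, 0, 0, 0)ᵀ.

Sanity check: (A − (5)·I) v_1 = (0, 0, 0, 0, 0)ᵀ = 0. ✓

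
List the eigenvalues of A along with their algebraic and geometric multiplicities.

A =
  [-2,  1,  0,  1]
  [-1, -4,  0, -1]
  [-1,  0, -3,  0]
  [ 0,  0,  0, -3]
λ = -3: alg = 4, geom = 2

Step 1 — factor the characteristic polynomial to read off the algebraic multiplicities:
  χ_A(x) = (x + 3)^4

Step 2 — compute geometric multiplicities via the rank-nullity identity g(λ) = n − rank(A − λI):
  rank(A − (-3)·I) = 2, so dim ker(A − (-3)·I) = n − 2 = 2

Summary:
  λ = -3: algebraic multiplicity = 4, geometric multiplicity = 2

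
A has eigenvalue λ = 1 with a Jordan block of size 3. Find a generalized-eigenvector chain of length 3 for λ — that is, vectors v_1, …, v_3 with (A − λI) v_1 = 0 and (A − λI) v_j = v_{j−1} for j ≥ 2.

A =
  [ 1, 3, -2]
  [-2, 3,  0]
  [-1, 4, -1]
A Jordan chain for λ = 1 of length 3:
v_1 = (-4, -4, -6)ᵀ
v_2 = (0, -2, -1)ᵀ
v_3 = (1, 0, 0)ᵀ

Let N = A − (1)·I. We want v_3 with N^3 v_3 = 0 but N^2 v_3 ≠ 0; then v_{j-1} := N · v_j for j = 3, …, 2.

Pick v_3 = (1, 0, 0)ᵀ.
Then v_2 = N · v_3 = (0, -2, -1)ᵀ.
Then v_1 = N · v_2 = (-4, -4, -6)ᵀ.

Sanity check: (A − (1)·I) v_1 = (0, 0, 0)ᵀ = 0. ✓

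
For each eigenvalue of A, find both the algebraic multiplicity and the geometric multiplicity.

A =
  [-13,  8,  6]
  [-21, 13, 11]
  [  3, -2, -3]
λ = -1: alg = 3, geom = 1

Step 1 — factor the characteristic polynomial to read off the algebraic multiplicities:
  χ_A(x) = (x + 1)^3

Step 2 — compute geometric multiplicities via the rank-nullity identity g(λ) = n − rank(A − λI):
  rank(A − (-1)·I) = 2, so dim ker(A − (-1)·I) = n − 2 = 1

Summary:
  λ = -1: algebraic multiplicity = 3, geometric multiplicity = 1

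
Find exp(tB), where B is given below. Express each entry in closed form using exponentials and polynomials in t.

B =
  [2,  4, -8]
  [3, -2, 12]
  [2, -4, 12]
e^{tB} =
  [-2*t*exp(4*t) + exp(4*t), 4*t*exp(4*t), -8*t*exp(4*t)]
  [3*t*exp(4*t), -6*t*exp(4*t) + exp(4*t), 12*t*exp(4*t)]
  [2*t*exp(4*t), -4*t*exp(4*t), 8*t*exp(4*t) + exp(4*t)]

Strategy: write B = P · J · P⁻¹ where J is a Jordan canonical form, so e^{tB} = P · e^{tJ} · P⁻¹, and e^{tJ} can be computed block-by-block.

B has Jordan form
J =
  [4, 1, 0]
  [0, 4, 0]
  [0, 0, 4]
(up to reordering of blocks).

Per-block formulas:
  For a 2×2 Jordan block J_2(4): exp(t · J_2(4)) = e^(4t)·(I + t·N), where N is the 2×2 nilpotent shift.
  For a 1×1 block at λ = 4: exp(t · [4]) = [e^(4t)].

After assembling e^{tJ} and conjugating by P, we get:

e^{tB} =
  [-2*t*exp(4*t) + exp(4*t), 4*t*exp(4*t), -8*t*exp(4*t)]
  [3*t*exp(4*t), -6*t*exp(4*t) + exp(4*t), 12*t*exp(4*t)]
  [2*t*exp(4*t), -4*t*exp(4*t), 8*t*exp(4*t) + exp(4*t)]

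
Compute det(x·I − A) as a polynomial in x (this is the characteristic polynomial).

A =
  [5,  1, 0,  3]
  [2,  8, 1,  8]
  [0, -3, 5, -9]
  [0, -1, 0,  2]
x^4 - 20*x^3 + 150*x^2 - 500*x + 625

Expanding det(x·I − A) (e.g. by cofactor expansion or by noting that A is similar to its Jordan form J, which has the same characteristic polynomial as A) gives
  χ_A(x) = x^4 - 20*x^3 + 150*x^2 - 500*x + 625
which factors as (x - 5)^4. The eigenvalues (with algebraic multiplicities) are λ = 5 with multiplicity 4.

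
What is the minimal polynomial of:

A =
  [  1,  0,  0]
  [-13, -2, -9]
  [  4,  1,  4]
x^3 - 3*x^2 + 3*x - 1

The characteristic polynomial is χ_A(x) = (x - 1)^3, so the eigenvalues are known. The minimal polynomial is
  m_A(x) = Π_λ (x − λ)^{k_λ}
where k_λ is the size of the *largest* Jordan block for λ (equivalently, the smallest k with (A − λI)^k v = 0 for every generalised eigenvector v of λ).

  λ = 1: largest Jordan block has size 3, contributing (x − 1)^3

So m_A(x) = (x - 1)^3 = x^3 - 3*x^2 + 3*x - 1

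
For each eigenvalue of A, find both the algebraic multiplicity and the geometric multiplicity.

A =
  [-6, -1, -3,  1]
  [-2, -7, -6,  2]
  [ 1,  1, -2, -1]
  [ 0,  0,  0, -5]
λ = -5: alg = 4, geom = 3

Step 1 — factor the characteristic polynomial to read off the algebraic multiplicities:
  χ_A(x) = (x + 5)^4

Step 2 — compute geometric multiplicities via the rank-nullity identity g(λ) = n − rank(A − λI):
  rank(A − (-5)·I) = 1, so dim ker(A − (-5)·I) = n − 1 = 3

Summary:
  λ = -5: algebraic multiplicity = 4, geometric multiplicity = 3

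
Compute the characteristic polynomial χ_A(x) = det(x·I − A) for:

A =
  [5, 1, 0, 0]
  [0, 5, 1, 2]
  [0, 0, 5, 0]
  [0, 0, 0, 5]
x^4 - 20*x^3 + 150*x^2 - 500*x + 625

Expanding det(x·I − A) (e.g. by cofactor expansion or by noting that A is similar to its Jordan form J, which has the same characteristic polynomial as A) gives
  χ_A(x) = x^4 - 20*x^3 + 150*x^2 - 500*x + 625
which factors as (x - 5)^4. The eigenvalues (with algebraic multiplicities) are λ = 5 with multiplicity 4.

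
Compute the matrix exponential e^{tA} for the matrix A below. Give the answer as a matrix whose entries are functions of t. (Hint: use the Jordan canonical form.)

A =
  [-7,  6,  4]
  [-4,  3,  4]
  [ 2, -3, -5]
e^{tA} =
  [-4*t*exp(-3*t) + exp(-3*t), 6*t*exp(-3*t), 4*t*exp(-3*t)]
  [-4*t*exp(-3*t), 6*t*exp(-3*t) + exp(-3*t), 4*t*exp(-3*t)]
  [2*t*exp(-3*t), -3*t*exp(-3*t), -2*t*exp(-3*t) + exp(-3*t)]

Strategy: write A = P · J · P⁻¹ where J is a Jordan canonical form, so e^{tA} = P · e^{tJ} · P⁻¹, and e^{tJ} can be computed block-by-block.

A has Jordan form
J =
  [-3,  1,  0]
  [ 0, -3,  0]
  [ 0,  0, -3]
(up to reordering of blocks).

Per-block formulas:
  For a 1×1 block at λ = -3: exp(t · [-3]) = [e^(-3t)].
  For a 2×2 Jordan block J_2(-3): exp(t · J_2(-3)) = e^(-3t)·(I + t·N), where N is the 2×2 nilpotent shift.

After assembling e^{tJ} and conjugating by P, we get:

e^{tA} =
  [-4*t*exp(-3*t) + exp(-3*t), 6*t*exp(-3*t), 4*t*exp(-3*t)]
  [-4*t*exp(-3*t), 6*t*exp(-3*t) + exp(-3*t), 4*t*exp(-3*t)]
  [2*t*exp(-3*t), -3*t*exp(-3*t), -2*t*exp(-3*t) + exp(-3*t)]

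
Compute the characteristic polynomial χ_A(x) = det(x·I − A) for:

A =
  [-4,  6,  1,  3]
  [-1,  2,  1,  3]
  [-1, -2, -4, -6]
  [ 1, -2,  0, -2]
x^4 + 8*x^3 + 24*x^2 + 32*x + 16

Expanding det(x·I − A) (e.g. by cofactor expansion or by noting that A is similar to its Jordan form J, which has the same characteristic polynomial as A) gives
  χ_A(x) = x^4 + 8*x^3 + 24*x^2 + 32*x + 16
which factors as (x + 2)^4. The eigenvalues (with algebraic multiplicities) are λ = -2 with multiplicity 4.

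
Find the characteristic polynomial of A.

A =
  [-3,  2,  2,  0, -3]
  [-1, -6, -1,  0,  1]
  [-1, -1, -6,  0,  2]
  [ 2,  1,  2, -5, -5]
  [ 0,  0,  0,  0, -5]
x^5 + 25*x^4 + 250*x^3 + 1250*x^2 + 3125*x + 3125

Expanding det(x·I − A) (e.g. by cofactor expansion or by noting that A is similar to its Jordan form J, which has the same characteristic polynomial as A) gives
  χ_A(x) = x^5 + 25*x^4 + 250*x^3 + 1250*x^2 + 3125*x + 3125
which factors as (x + 5)^5. The eigenvalues (with algebraic multiplicities) are λ = -5 with multiplicity 5.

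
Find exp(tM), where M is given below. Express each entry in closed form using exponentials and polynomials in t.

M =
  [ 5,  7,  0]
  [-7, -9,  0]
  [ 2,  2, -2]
e^{tM} =
  [7*t*exp(-2*t) + exp(-2*t), 7*t*exp(-2*t), 0]
  [-7*t*exp(-2*t), -7*t*exp(-2*t) + exp(-2*t), 0]
  [2*t*exp(-2*t), 2*t*exp(-2*t), exp(-2*t)]

Strategy: write M = P · J · P⁻¹ where J is a Jordan canonical form, so e^{tM} = P · e^{tJ} · P⁻¹, and e^{tJ} can be computed block-by-block.

M has Jordan form
J =
  [-2,  1,  0]
  [ 0, -2,  0]
  [ 0,  0, -2]
(up to reordering of blocks).

Per-block formulas:
  For a 1×1 block at λ = -2: exp(t · [-2]) = [e^(-2t)].
  For a 2×2 Jordan block J_2(-2): exp(t · J_2(-2)) = e^(-2t)·(I + t·N), where N is the 2×2 nilpotent shift.

After assembling e^{tJ} and conjugating by P, we get:

e^{tM} =
  [7*t*exp(-2*t) + exp(-2*t), 7*t*exp(-2*t), 0]
  [-7*t*exp(-2*t), -7*t*exp(-2*t) + exp(-2*t), 0]
  [2*t*exp(-2*t), 2*t*exp(-2*t), exp(-2*t)]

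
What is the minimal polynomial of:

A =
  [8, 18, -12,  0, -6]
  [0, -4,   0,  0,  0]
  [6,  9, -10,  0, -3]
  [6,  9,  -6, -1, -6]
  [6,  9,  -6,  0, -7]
x^2 + 5*x + 4

The characteristic polynomial is χ_A(x) = (x + 1)^2*(x + 4)^3, so the eigenvalues are known. The minimal polynomial is
  m_A(x) = Π_λ (x − λ)^{k_λ}
where k_λ is the size of the *largest* Jordan block for λ (equivalently, the smallest k with (A − λI)^k v = 0 for every generalised eigenvector v of λ).

  λ = -4: largest Jordan block has size 1, contributing (x + 4)
  λ = -1: largest Jordan block has size 1, contributing (x + 1)

So m_A(x) = (x + 1)*(x + 4) = x^2 + 5*x + 4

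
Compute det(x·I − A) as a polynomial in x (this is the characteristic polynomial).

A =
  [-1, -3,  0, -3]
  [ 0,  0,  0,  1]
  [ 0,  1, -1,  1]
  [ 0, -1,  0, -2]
x^4 + 4*x^3 + 6*x^2 + 4*x + 1

Expanding det(x·I − A) (e.g. by cofactor expansion or by noting that A is similar to its Jordan form J, which has the same characteristic polynomial as A) gives
  χ_A(x) = x^4 + 4*x^3 + 6*x^2 + 4*x + 1
which factors as (x + 1)^4. The eigenvalues (with algebraic multiplicities) are λ = -1 with multiplicity 4.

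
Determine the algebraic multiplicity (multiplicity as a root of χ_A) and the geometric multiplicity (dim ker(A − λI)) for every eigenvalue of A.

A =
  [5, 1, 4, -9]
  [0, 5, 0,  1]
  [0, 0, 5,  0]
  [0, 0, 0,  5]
λ = 5: alg = 4, geom = 2

Step 1 — factor the characteristic polynomial to read off the algebraic multiplicities:
  χ_A(x) = (x - 5)^4

Step 2 — compute geometric multiplicities via the rank-nullity identity g(λ) = n − rank(A − λI):
  rank(A − (5)·I) = 2, so dim ker(A − (5)·I) = n − 2 = 2

Summary:
  λ = 5: algebraic multiplicity = 4, geometric multiplicity = 2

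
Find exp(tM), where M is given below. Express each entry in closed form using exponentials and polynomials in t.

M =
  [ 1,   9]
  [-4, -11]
e^{tM} =
  [6*t*exp(-5*t) + exp(-5*t), 9*t*exp(-5*t)]
  [-4*t*exp(-5*t), -6*t*exp(-5*t) + exp(-5*t)]

Strategy: write M = P · J · P⁻¹ where J is a Jordan canonical form, so e^{tM} = P · e^{tJ} · P⁻¹, and e^{tJ} can be computed block-by-block.

M has Jordan form
J =
  [-5,  1]
  [ 0, -5]
(up to reordering of blocks).

Per-block formulas:
  For a 2×2 Jordan block J_2(-5): exp(t · J_2(-5)) = e^(-5t)·(I + t·N), where N is the 2×2 nilpotent shift.

After assembling e^{tJ} and conjugating by P, we get:

e^{tM} =
  [6*t*exp(-5*t) + exp(-5*t), 9*t*exp(-5*t)]
  [-4*t*exp(-5*t), -6*t*exp(-5*t) + exp(-5*t)]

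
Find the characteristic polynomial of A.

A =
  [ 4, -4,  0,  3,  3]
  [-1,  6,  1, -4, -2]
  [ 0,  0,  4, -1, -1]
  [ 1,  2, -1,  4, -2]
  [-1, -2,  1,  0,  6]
x^5 - 24*x^4 + 228*x^3 - 1072*x^2 + 2496*x - 2304

Expanding det(x·I − A) (e.g. by cofactor expansion or by noting that A is similar to its Jordan form J, which has the same characteristic polynomial as A) gives
  χ_A(x) = x^5 - 24*x^4 + 228*x^3 - 1072*x^2 + 2496*x - 2304
which factors as (x - 6)^2*(x - 4)^3. The eigenvalues (with algebraic multiplicities) are λ = 4 with multiplicity 3, λ = 6 with multiplicity 2.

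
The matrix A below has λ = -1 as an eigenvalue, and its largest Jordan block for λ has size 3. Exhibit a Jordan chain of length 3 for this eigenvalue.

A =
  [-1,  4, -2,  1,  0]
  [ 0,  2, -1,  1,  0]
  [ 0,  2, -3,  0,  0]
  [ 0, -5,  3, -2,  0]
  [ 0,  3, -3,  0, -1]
A Jordan chain for λ = -1 of length 3:
v_1 = (3, 2, 2, -4, 3)ᵀ
v_2 = (4, 3, 2, -5, 3)ᵀ
v_3 = (0, 1, 0, 0, 0)ᵀ

Let N = A − (-1)·I. We want v_3 with N^3 v_3 = 0 but N^2 v_3 ≠ 0; then v_{j-1} := N · v_j for j = 3, …, 2.

Pick v_3 = (0, 1, 0, 0, 0)ᵀ.
Then v_2 = N · v_3 = (4, 3, 2, -5, 3)ᵀ.
Then v_1 = N · v_2 = (3, 2, 2, -4, 3)ᵀ.

Sanity check: (A − (-1)·I) v_1 = (0, 0, 0, 0, 0)ᵀ = 0. ✓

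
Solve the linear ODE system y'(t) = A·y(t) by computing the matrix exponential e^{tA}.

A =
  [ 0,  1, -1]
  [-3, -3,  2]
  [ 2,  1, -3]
e^{tA} =
  [-t^2*exp(-2*t)/2 + 2*t*exp(-2*t) + exp(-2*t), t*exp(-2*t), t^2*exp(-2*t)/2 - t*exp(-2*t)]
  [t^2*exp(-2*t)/2 - 3*t*exp(-2*t), -t*exp(-2*t) + exp(-2*t), -t^2*exp(-2*t)/2 + 2*t*exp(-2*t)]
  [-t^2*exp(-2*t)/2 + 2*t*exp(-2*t), t*exp(-2*t), t^2*exp(-2*t)/2 - t*exp(-2*t) + exp(-2*t)]

Strategy: write A = P · J · P⁻¹ where J is a Jordan canonical form, so e^{tA} = P · e^{tJ} · P⁻¹, and e^{tJ} can be computed block-by-block.

A has Jordan form
J =
  [-2,  1,  0]
  [ 0, -2,  1]
  [ 0,  0, -2]
(up to reordering of blocks).

Per-block formulas:
  For a 3×3 Jordan block J_3(-2): exp(t · J_3(-2)) = e^(-2t)·(I + t·N + (t^2/2)·N^2), where N is the 3×3 nilpotent shift.

After assembling e^{tJ} and conjugating by P, we get:

e^{tA} =
  [-t^2*exp(-2*t)/2 + 2*t*exp(-2*t) + exp(-2*t), t*exp(-2*t), t^2*exp(-2*t)/2 - t*exp(-2*t)]
  [t^2*exp(-2*t)/2 - 3*t*exp(-2*t), -t*exp(-2*t) + exp(-2*t), -t^2*exp(-2*t)/2 + 2*t*exp(-2*t)]
  [-t^2*exp(-2*t)/2 + 2*t*exp(-2*t), t*exp(-2*t), t^2*exp(-2*t)/2 - t*exp(-2*t) + exp(-2*t)]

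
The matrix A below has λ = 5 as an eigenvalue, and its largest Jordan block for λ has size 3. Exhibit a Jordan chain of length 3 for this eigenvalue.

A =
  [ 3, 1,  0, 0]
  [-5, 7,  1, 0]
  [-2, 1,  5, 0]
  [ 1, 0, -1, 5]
A Jordan chain for λ = 5 of length 3:
v_1 = (-1, -2, -1, 0)ᵀ
v_2 = (-2, -5, -2, 1)ᵀ
v_3 = (1, 0, 0, 0)ᵀ

Let N = A − (5)·I. We want v_3 with N^3 v_3 = 0 but N^2 v_3 ≠ 0; then v_{j-1} := N · v_j for j = 3, …, 2.

Pick v_3 = (1, 0, 0, 0)ᵀ.
Then v_2 = N · v_3 = (-2, -5, -2, 1)ᵀ.
Then v_1 = N · v_2 = (-1, -2, -1, 0)ᵀ.

Sanity check: (A − (5)·I) v_1 = (0, 0, 0, 0)ᵀ = 0. ✓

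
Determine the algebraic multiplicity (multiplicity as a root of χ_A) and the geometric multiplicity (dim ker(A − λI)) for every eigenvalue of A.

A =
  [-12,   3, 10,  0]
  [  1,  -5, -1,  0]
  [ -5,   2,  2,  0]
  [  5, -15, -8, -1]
λ = -5: alg = 3, geom = 1; λ = -1: alg = 1, geom = 1

Step 1 — factor the characteristic polynomial to read off the algebraic multiplicities:
  χ_A(x) = (x + 1)*(x + 5)^3

Step 2 — compute geometric multiplicities via the rank-nullity identity g(λ) = n − rank(A − λI):
  rank(A − (-5)·I) = 3, so dim ker(A − (-5)·I) = n − 3 = 1
  rank(A − (-1)·I) = 3, so dim ker(A − (-1)·I) = n − 3 = 1

Summary:
  λ = -5: algebraic multiplicity = 3, geometric multiplicity = 1
  λ = -1: algebraic multiplicity = 1, geometric multiplicity = 1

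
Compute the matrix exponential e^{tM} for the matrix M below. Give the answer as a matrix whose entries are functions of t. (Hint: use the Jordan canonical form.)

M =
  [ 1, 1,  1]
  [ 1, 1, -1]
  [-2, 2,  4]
e^{tM} =
  [-t*exp(2*t) + exp(2*t), t*exp(2*t), t*exp(2*t)]
  [t*exp(2*t), -t*exp(2*t) + exp(2*t), -t*exp(2*t)]
  [-2*t*exp(2*t), 2*t*exp(2*t), 2*t*exp(2*t) + exp(2*t)]

Strategy: write M = P · J · P⁻¹ where J is a Jordan canonical form, so e^{tM} = P · e^{tJ} · P⁻¹, and e^{tJ} can be computed block-by-block.

M has Jordan form
J =
  [2, 1, 0]
  [0, 2, 0]
  [0, 0, 2]
(up to reordering of blocks).

Per-block formulas:
  For a 1×1 block at λ = 2: exp(t · [2]) = [e^(2t)].
  For a 2×2 Jordan block J_2(2): exp(t · J_2(2)) = e^(2t)·(I + t·N), where N is the 2×2 nilpotent shift.

After assembling e^{tJ} and conjugating by P, we get:

e^{tM} =
  [-t*exp(2*t) + exp(2*t), t*exp(2*t), t*exp(2*t)]
  [t*exp(2*t), -t*exp(2*t) + exp(2*t), -t*exp(2*t)]
  [-2*t*exp(2*t), 2*t*exp(2*t), 2*t*exp(2*t) + exp(2*t)]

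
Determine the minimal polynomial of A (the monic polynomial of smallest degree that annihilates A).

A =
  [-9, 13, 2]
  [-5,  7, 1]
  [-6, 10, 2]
x^3

The characteristic polynomial is χ_A(x) = x^3, so the eigenvalues are known. The minimal polynomial is
  m_A(x) = Π_λ (x − λ)^{k_λ}
where k_λ is the size of the *largest* Jordan block for λ (equivalently, the smallest k with (A − λI)^k v = 0 for every generalised eigenvector v of λ).

  λ = 0: largest Jordan block has size 3, contributing (x − 0)^3

So m_A(x) = x^3 = x^3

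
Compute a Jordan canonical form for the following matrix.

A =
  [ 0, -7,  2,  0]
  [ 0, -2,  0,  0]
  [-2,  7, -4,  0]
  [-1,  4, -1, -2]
J_2(-2) ⊕ J_2(-2)

The characteristic polynomial is
  det(x·I − A) = x^4 + 8*x^3 + 24*x^2 + 32*x + 16 = (x + 2)^4

Eigenvalues and multiplicities (the geometric multiplicity of λ is n − rank(A − λI), which equals the number of Jordan blocks for λ):
  λ = -2: algebraic multiplicity = 4, geometric multiplicity = 2

Determining the block sizes for each eigenvalue:
  λ = -2: with am = 4 and gm = 2, the partition is not yet determined (e.g. several partitions of 4 into 2 parts exist). Let N = A − (-2)·I. Computing rank(N^1) = 2, rank(N^2) = 0; the number of blocks of size ≥ j is rank(N^{j−1}) − rank(N^j), giving [2, 2]. So we have 2 block(s) of size 2 → block sizes [2, 2]

Assembling the blocks gives a Jordan form
J =
  [-2,  1,  0,  0]
  [ 0, -2,  0,  0]
  [ 0,  0, -2,  1]
  [ 0,  0,  0, -2]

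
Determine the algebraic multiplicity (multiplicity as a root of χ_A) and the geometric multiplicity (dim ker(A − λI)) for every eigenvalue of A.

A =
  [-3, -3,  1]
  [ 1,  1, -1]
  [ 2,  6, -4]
λ = -2: alg = 3, geom = 2

Step 1 — factor the characteristic polynomial to read off the algebraic multiplicities:
  χ_A(x) = (x + 2)^3

Step 2 — compute geometric multiplicities via the rank-nullity identity g(λ) = n − rank(A − λI):
  rank(A − (-2)·I) = 1, so dim ker(A − (-2)·I) = n − 1 = 2

Summary:
  λ = -2: algebraic multiplicity = 3, geometric multiplicity = 2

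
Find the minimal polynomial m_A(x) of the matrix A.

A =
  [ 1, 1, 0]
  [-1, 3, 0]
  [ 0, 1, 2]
x^3 - 6*x^2 + 12*x - 8

The characteristic polynomial is χ_A(x) = (x - 2)^3, so the eigenvalues are known. The minimal polynomial is
  m_A(x) = Π_λ (x − λ)^{k_λ}
where k_λ is the size of the *largest* Jordan block for λ (equivalently, the smallest k with (A − λI)^k v = 0 for every generalised eigenvector v of λ).

  λ = 2: largest Jordan block has size 3, contributing (x − 2)^3

So m_A(x) = (x - 2)^3 = x^3 - 6*x^2 + 12*x - 8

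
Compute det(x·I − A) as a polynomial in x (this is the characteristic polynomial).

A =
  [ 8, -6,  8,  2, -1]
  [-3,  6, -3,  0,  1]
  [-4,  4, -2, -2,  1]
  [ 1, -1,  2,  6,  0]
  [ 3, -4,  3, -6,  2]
x^5 - 20*x^4 + 160*x^3 - 640*x^2 + 1280*x - 1024

Expanding det(x·I − A) (e.g. by cofactor expansion or by noting that A is similar to its Jordan form J, which has the same characteristic polynomial as A) gives
  χ_A(x) = x^5 - 20*x^4 + 160*x^3 - 640*x^2 + 1280*x - 1024
which factors as (x - 4)^5. The eigenvalues (with algebraic multiplicities) are λ = 4 with multiplicity 5.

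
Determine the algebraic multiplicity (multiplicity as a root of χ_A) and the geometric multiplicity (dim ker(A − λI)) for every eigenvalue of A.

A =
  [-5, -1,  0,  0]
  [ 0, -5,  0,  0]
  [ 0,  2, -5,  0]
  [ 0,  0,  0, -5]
λ = -5: alg = 4, geom = 3

Step 1 — factor the characteristic polynomial to read off the algebraic multiplicities:
  χ_A(x) = (x + 5)^4

Step 2 — compute geometric multiplicities via the rank-nullity identity g(λ) = n − rank(A − λI):
  rank(A − (-5)·I) = 1, so dim ker(A − (-5)·I) = n − 1 = 3

Summary:
  λ = -5: algebraic multiplicity = 4, geometric multiplicity = 3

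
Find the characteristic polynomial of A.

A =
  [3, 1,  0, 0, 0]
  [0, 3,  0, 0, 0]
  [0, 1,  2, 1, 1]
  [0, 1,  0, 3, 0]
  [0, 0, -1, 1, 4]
x^5 - 15*x^4 + 90*x^3 - 270*x^2 + 405*x - 243

Expanding det(x·I − A) (e.g. by cofactor expansion or by noting that A is similar to its Jordan form J, which has the same characteristic polynomial as A) gives
  χ_A(x) = x^5 - 15*x^4 + 90*x^3 - 270*x^2 + 405*x - 243
which factors as (x - 3)^5. The eigenvalues (with algebraic multiplicities) are λ = 3 with multiplicity 5.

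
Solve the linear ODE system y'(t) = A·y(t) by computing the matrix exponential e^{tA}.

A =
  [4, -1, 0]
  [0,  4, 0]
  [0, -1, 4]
e^{tA} =
  [exp(4*t), -t*exp(4*t), 0]
  [0, exp(4*t), 0]
  [0, -t*exp(4*t), exp(4*t)]

Strategy: write A = P · J · P⁻¹ where J is a Jordan canonical form, so e^{tA} = P · e^{tJ} · P⁻¹, and e^{tJ} can be computed block-by-block.

A has Jordan form
J =
  [4, 1, 0]
  [0, 4, 0]
  [0, 0, 4]
(up to reordering of blocks).

Per-block formulas:
  For a 2×2 Jordan block J_2(4): exp(t · J_2(4)) = e^(4t)·(I + t·N), where N is the 2×2 nilpotent shift.
  For a 1×1 block at λ = 4: exp(t · [4]) = [e^(4t)].

After assembling e^{tJ} and conjugating by P, we get:

e^{tA} =
  [exp(4*t), -t*exp(4*t), 0]
  [0, exp(4*t), 0]
  [0, -t*exp(4*t), exp(4*t)]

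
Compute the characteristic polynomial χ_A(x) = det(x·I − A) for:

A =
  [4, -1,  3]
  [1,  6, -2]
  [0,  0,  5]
x^3 - 15*x^2 + 75*x - 125

Expanding det(x·I − A) (e.g. by cofactor expansion or by noting that A is similar to its Jordan form J, which has the same characteristic polynomial as A) gives
  χ_A(x) = x^3 - 15*x^2 + 75*x - 125
which factors as (x - 5)^3. The eigenvalues (with algebraic multiplicities) are λ = 5 with multiplicity 3.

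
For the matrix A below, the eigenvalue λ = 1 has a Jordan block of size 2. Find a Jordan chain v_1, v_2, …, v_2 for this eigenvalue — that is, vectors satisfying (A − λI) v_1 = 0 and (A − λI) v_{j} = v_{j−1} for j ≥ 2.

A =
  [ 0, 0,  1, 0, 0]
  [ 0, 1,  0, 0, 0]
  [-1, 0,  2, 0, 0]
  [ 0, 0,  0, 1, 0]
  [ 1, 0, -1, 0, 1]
A Jordan chain for λ = 1 of length 2:
v_1 = (-1, 0, -1, 0, 1)ᵀ
v_2 = (1, 0, 0, 0, 0)ᵀ

Let N = A − (1)·I. We want v_2 with N^2 v_2 = 0 but N^1 v_2 ≠ 0; then v_{j-1} := N · v_j for j = 2, …, 2.

Pick v_2 = (1, 0, 0, 0, 0)ᵀ.
Then v_1 = N · v_2 = (-1, 0, -1, 0, 1)ᵀ.

Sanity check: (A − (1)·I) v_1 = (0, 0, 0, 0, 0)ᵀ = 0. ✓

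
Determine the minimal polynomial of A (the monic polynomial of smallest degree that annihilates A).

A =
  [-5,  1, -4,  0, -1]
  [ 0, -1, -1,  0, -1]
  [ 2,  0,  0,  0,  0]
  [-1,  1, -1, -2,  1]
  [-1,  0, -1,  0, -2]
x^3 + 6*x^2 + 12*x + 8

The characteristic polynomial is χ_A(x) = (x + 2)^5, so the eigenvalues are known. The minimal polynomial is
  m_A(x) = Π_λ (x − λ)^{k_λ}
where k_λ is the size of the *largest* Jordan block for λ (equivalently, the smallest k with (A − λI)^k v = 0 for every generalised eigenvector v of λ).

  λ = -2: largest Jordan block has size 3, contributing (x + 2)^3

So m_A(x) = (x + 2)^3 = x^3 + 6*x^2 + 12*x + 8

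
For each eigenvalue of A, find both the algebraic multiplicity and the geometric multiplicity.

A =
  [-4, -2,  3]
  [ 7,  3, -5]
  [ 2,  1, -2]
λ = -1: alg = 3, geom = 1

Step 1 — factor the characteristic polynomial to read off the algebraic multiplicities:
  χ_A(x) = (x + 1)^3

Step 2 — compute geometric multiplicities via the rank-nullity identity g(λ) = n − rank(A − λI):
  rank(A − (-1)·I) = 2, so dim ker(A − (-1)·I) = n − 2 = 1

Summary:
  λ = -1: algebraic multiplicity = 3, geometric multiplicity = 1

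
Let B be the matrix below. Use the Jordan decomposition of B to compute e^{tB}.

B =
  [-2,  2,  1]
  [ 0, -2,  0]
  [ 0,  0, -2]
e^{tB} =
  [exp(-2*t), 2*t*exp(-2*t), t*exp(-2*t)]
  [0, exp(-2*t), 0]
  [0, 0, exp(-2*t)]

Strategy: write B = P · J · P⁻¹ where J is a Jordan canonical form, so e^{tB} = P · e^{tJ} · P⁻¹, and e^{tJ} can be computed block-by-block.

B has Jordan form
J =
  [-2,  1,  0]
  [ 0, -2,  0]
  [ 0,  0, -2]
(up to reordering of blocks).

Per-block formulas:
  For a 2×2 Jordan block J_2(-2): exp(t · J_2(-2)) = e^(-2t)·(I + t·N), where N is the 2×2 nilpotent shift.
  For a 1×1 block at λ = -2: exp(t · [-2]) = [e^(-2t)].

After assembling e^{tJ} and conjugating by P, we get:

e^{tB} =
  [exp(-2*t), 2*t*exp(-2*t), t*exp(-2*t)]
  [0, exp(-2*t), 0]
  [0, 0, exp(-2*t)]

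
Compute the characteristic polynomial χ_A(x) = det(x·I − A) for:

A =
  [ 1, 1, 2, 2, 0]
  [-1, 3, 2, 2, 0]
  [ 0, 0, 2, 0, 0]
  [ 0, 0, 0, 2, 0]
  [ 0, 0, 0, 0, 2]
x^5 - 10*x^4 + 40*x^3 - 80*x^2 + 80*x - 32

Expanding det(x·I − A) (e.g. by cofactor expansion or by noting that A is similar to its Jordan form J, which has the same characteristic polynomial as A) gives
  χ_A(x) = x^5 - 10*x^4 + 40*x^3 - 80*x^2 + 80*x - 32
which factors as (x - 2)^5. The eigenvalues (with algebraic multiplicities) are λ = 2 with multiplicity 5.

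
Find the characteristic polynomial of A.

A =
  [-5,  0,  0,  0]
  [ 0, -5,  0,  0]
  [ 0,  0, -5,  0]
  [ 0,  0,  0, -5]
x^4 + 20*x^3 + 150*x^2 + 500*x + 625

Expanding det(x·I − A) (e.g. by cofactor expansion or by noting that A is similar to its Jordan form J, which has the same characteristic polynomial as A) gives
  χ_A(x) = x^4 + 20*x^3 + 150*x^2 + 500*x + 625
which factors as (x + 5)^4. The eigenvalues (with algebraic multiplicities) are λ = -5 with multiplicity 4.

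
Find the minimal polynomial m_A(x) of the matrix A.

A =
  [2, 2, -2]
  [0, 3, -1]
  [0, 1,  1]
x^2 - 4*x + 4

The characteristic polynomial is χ_A(x) = (x - 2)^3, so the eigenvalues are known. The minimal polynomial is
  m_A(x) = Π_λ (x − λ)^{k_λ}
where k_λ is the size of the *largest* Jordan block for λ (equivalently, the smallest k with (A − λI)^k v = 0 for every generalised eigenvector v of λ).

  λ = 2: largest Jordan block has size 2, contributing (x − 2)^2

So m_A(x) = (x - 2)^2 = x^2 - 4*x + 4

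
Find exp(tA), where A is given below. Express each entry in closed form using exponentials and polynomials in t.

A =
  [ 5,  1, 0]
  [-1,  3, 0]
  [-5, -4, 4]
e^{tA} =
  [t*exp(4*t) + exp(4*t), t*exp(4*t), 0]
  [-t*exp(4*t), -t*exp(4*t) + exp(4*t), 0]
  [-t^2*exp(4*t)/2 - 5*t*exp(4*t), -t^2*exp(4*t)/2 - 4*t*exp(4*t), exp(4*t)]

Strategy: write A = P · J · P⁻¹ where J is a Jordan canonical form, so e^{tA} = P · e^{tJ} · P⁻¹, and e^{tJ} can be computed block-by-block.

A has Jordan form
J =
  [4, 1, 0]
  [0, 4, 1]
  [0, 0, 4]
(up to reordering of blocks).

Per-block formulas:
  For a 3×3 Jordan block J_3(4): exp(t · J_3(4)) = e^(4t)·(I + t·N + (t^2/2)·N^2), where N is the 3×3 nilpotent shift.

After assembling e^{tJ} and conjugating by P, we get:

e^{tA} =
  [t*exp(4*t) + exp(4*t), t*exp(4*t), 0]
  [-t*exp(4*t), -t*exp(4*t) + exp(4*t), 0]
  [-t^2*exp(4*t)/2 - 5*t*exp(4*t), -t^2*exp(4*t)/2 - 4*t*exp(4*t), exp(4*t)]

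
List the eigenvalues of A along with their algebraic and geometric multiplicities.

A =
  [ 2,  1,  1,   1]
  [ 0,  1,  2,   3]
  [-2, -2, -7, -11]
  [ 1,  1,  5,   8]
λ = 1: alg = 4, geom = 2

Step 1 — factor the characteristic polynomial to read off the algebraic multiplicities:
  χ_A(x) = (x - 1)^4

Step 2 — compute geometric multiplicities via the rank-nullity identity g(λ) = n − rank(A − λI):
  rank(A − (1)·I) = 2, so dim ker(A − (1)·I) = n − 2 = 2

Summary:
  λ = 1: algebraic multiplicity = 4, geometric multiplicity = 2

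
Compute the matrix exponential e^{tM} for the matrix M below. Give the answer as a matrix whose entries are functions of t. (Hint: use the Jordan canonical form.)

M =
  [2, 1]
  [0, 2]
e^{tM} =
  [exp(2*t), t*exp(2*t)]
  [0, exp(2*t)]

Strategy: write M = P · J · P⁻¹ where J is a Jordan canonical form, so e^{tM} = P · e^{tJ} · P⁻¹, and e^{tJ} can be computed block-by-block.

M has Jordan form
J =
  [2, 1]
  [0, 2]
(up to reordering of blocks).

Per-block formulas:
  For a 2×2 Jordan block J_2(2): exp(t · J_2(2)) = e^(2t)·(I + t·N), where N is the 2×2 nilpotent shift.

After assembling e^{tJ} and conjugating by P, we get:

e^{tM} =
  [exp(2*t), t*exp(2*t)]
  [0, exp(2*t)]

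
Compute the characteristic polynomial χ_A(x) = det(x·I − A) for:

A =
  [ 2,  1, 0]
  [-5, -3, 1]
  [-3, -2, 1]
x^3

Expanding det(x·I − A) (e.g. by cofactor expansion or by noting that A is similar to its Jordan form J, which has the same characteristic polynomial as A) gives
  χ_A(x) = x^3
which factors as x^3. The eigenvalues (with algebraic multiplicities) are λ = 0 with multiplicity 3.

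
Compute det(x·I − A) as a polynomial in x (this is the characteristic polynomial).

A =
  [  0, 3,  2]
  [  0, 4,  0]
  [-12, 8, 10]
x^3 - 14*x^2 + 64*x - 96

Expanding det(x·I − A) (e.g. by cofactor expansion or by noting that A is similar to its Jordan form J, which has the same characteristic polynomial as A) gives
  χ_A(x) = x^3 - 14*x^2 + 64*x - 96
which factors as (x - 6)*(x - 4)^2. The eigenvalues (with algebraic multiplicities) are λ = 4 with multiplicity 2, λ = 6 with multiplicity 1.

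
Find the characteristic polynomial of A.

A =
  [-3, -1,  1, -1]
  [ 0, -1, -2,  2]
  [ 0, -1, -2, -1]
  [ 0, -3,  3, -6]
x^4 + 12*x^3 + 54*x^2 + 108*x + 81

Expanding det(x·I − A) (e.g. by cofactor expansion or by noting that A is similar to its Jordan form J, which has the same characteristic polynomial as A) gives
  χ_A(x) = x^4 + 12*x^3 + 54*x^2 + 108*x + 81
which factors as (x + 3)^4. The eigenvalues (with algebraic multiplicities) are λ = -3 with multiplicity 4.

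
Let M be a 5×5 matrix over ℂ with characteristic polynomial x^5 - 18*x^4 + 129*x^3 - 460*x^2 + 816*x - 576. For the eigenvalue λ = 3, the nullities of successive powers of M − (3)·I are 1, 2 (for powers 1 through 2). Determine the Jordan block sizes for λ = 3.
Block sizes for λ = 3: [2]

From the dimensions of kernels of powers, the number of Jordan blocks of size at least j is d_j − d_{j−1} where d_j = dim ker(N^j) (with d_0 = 0). Computing the differences gives [1, 1].
The number of blocks of size exactly k is (#blocks of size ≥ k) − (#blocks of size ≥ k + 1), so the partition is: 1 block(s) of size 2.
In nonincreasing order the block sizes are [2].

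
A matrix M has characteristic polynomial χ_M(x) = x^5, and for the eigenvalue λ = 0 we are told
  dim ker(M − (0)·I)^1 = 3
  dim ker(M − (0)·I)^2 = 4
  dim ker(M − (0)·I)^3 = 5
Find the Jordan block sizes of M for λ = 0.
Block sizes for λ = 0: [3, 1, 1]

From the dimensions of kernels of powers, the number of Jordan blocks of size at least j is d_j − d_{j−1} where d_j = dim ker(N^j) (with d_0 = 0). Computing the differences gives [3, 1, 1].
The number of blocks of size exactly k is (#blocks of size ≥ k) − (#blocks of size ≥ k + 1), so the partition is: 2 block(s) of size 1, 1 block(s) of size 3.
In nonincreasing order the block sizes are [3, 1, 1].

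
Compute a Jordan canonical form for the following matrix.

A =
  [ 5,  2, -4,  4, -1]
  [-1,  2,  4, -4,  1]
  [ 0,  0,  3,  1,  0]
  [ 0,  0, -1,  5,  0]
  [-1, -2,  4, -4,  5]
J_2(4) ⊕ J_2(4) ⊕ J_1(4)

The characteristic polynomial is
  det(x·I − A) = x^5 - 20*x^4 + 160*x^3 - 640*x^2 + 1280*x - 1024 = (x - 4)^5

Eigenvalues and multiplicities (the geometric multiplicity of λ is n − rank(A − λI), which equals the number of Jordan blocks for λ):
  λ = 4: algebraic multiplicity = 5, geometric multiplicity = 3

Determining the block sizes for each eigenvalue:
  λ = 4: with am = 5 and gm = 3, the partition is not yet determined (e.g. several partitions of 5 into 3 parts exist). Let N = A − (4)·I. Computing rank(N^1) = 2, rank(N^2) = 0; the number of blocks of size ≥ j is rank(N^{j−1}) − rank(N^j), giving [3, 2]. So we have 2 block(s) of size 2, 1 block(s) of size 1 → block sizes [2, 2, 1]

Assembling the blocks gives a Jordan form
J =
  [4, 1, 0, 0, 0]
  [0, 4, 0, 0, 0]
  [0, 0, 4, 1, 0]
  [0, 0, 0, 4, 0]
  [0, 0, 0, 0, 4]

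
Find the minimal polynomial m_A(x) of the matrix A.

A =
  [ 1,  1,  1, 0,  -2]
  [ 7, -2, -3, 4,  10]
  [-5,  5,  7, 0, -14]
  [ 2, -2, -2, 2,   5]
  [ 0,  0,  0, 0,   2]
x^3 - 6*x^2 + 12*x - 8

The characteristic polynomial is χ_A(x) = (x - 2)^5, so the eigenvalues are known. The minimal polynomial is
  m_A(x) = Π_λ (x − λ)^{k_λ}
where k_λ is the size of the *largest* Jordan block for λ (equivalently, the smallest k with (A − λI)^k v = 0 for every generalised eigenvector v of λ).

  λ = 2: largest Jordan block has size 3, contributing (x − 2)^3

So m_A(x) = (x - 2)^3 = x^3 - 6*x^2 + 12*x - 8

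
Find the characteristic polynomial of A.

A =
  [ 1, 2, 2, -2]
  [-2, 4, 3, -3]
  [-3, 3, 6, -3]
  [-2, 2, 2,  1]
x^4 - 12*x^3 + 54*x^2 - 108*x + 81

Expanding det(x·I − A) (e.g. by cofactor expansion or by noting that A is similar to its Jordan form J, which has the same characteristic polynomial as A) gives
  χ_A(x) = x^4 - 12*x^3 + 54*x^2 - 108*x + 81
which factors as (x - 3)^4. The eigenvalues (with algebraic multiplicities) are λ = 3 with multiplicity 4.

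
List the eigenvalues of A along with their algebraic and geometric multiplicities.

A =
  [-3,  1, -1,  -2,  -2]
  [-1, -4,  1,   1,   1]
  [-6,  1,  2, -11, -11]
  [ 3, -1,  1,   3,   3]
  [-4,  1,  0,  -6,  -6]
λ = -4: alg = 2, geom = 1; λ = 0: alg = 3, geom = 1

Step 1 — factor the characteristic polynomial to read off the algebraic multiplicities:
  χ_A(x) = x^3*(x + 4)^2

Step 2 — compute geometric multiplicities via the rank-nullity identity g(λ) = n − rank(A − λI):
  rank(A − (-4)·I) = 4, so dim ker(A − (-4)·I) = n − 4 = 1
  rank(A − (0)·I) = 4, so dim ker(A − (0)·I) = n − 4 = 1

Summary:
  λ = -4: algebraic multiplicity = 2, geometric multiplicity = 1
  λ = 0: algebraic multiplicity = 3, geometric multiplicity = 1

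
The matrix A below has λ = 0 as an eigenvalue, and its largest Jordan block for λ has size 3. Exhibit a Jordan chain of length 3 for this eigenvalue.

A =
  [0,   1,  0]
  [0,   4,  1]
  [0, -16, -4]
A Jordan chain for λ = 0 of length 3:
v_1 = (4, 0, 0)ᵀ
v_2 = (1, 4, -16)ᵀ
v_3 = (0, 1, 0)ᵀ

Let N = A − (0)·I. We want v_3 with N^3 v_3 = 0 but N^2 v_3 ≠ 0; then v_{j-1} := N · v_j for j = 3, …, 2.

Pick v_3 = (0, 1, 0)ᵀ.
Then v_2 = N · v_3 = (1, 4, -16)ᵀ.
Then v_1 = N · v_2 = (4, 0, 0)ᵀ.

Sanity check: (A − (0)·I) v_1 = (0, 0, 0)ᵀ = 0. ✓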